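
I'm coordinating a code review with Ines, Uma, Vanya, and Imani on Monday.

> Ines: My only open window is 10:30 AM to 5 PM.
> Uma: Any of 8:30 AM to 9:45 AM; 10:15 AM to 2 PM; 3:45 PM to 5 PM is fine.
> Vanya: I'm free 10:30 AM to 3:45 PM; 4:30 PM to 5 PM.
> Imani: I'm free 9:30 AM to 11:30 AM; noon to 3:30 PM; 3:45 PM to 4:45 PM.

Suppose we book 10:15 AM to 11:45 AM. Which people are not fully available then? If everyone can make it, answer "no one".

Ines: not fully free for 10:15-11:45. Uma: free for 10:15-11:45. Vanya: not fully free for 10:15-11:45. Imani: not fully free for 10:15-11:45.

Imani, Ines, Vanya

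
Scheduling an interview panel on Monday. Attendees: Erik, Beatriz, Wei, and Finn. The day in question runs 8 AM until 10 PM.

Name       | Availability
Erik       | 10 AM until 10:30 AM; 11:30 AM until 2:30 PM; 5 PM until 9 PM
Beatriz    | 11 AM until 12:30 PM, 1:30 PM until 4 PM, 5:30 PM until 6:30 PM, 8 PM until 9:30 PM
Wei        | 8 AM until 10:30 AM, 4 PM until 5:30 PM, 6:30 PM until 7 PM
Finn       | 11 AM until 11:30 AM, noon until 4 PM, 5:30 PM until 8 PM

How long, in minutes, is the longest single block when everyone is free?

0

Erik ∩ Beatriz: 11:30-12:30, 13:30-14:30, 17:30-18:30, 20:00-21:00.
Erik ∩ Beatriz ∩ Wei: ∅.
Erik ∩ Beatriz ∩ Wei ∩ Finn: ∅.
There is no time when everyone is free.
No common window exists, so the longest block is 0 minutes.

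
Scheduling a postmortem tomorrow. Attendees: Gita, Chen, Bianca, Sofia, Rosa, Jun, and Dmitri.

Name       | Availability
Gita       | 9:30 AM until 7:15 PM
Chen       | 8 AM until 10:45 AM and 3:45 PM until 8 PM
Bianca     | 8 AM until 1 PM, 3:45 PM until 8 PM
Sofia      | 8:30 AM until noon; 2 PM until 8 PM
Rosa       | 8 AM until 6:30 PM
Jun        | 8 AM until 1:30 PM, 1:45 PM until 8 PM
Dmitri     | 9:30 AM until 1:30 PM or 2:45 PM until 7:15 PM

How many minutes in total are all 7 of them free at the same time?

Gita ∩ Chen: 09:30-10:45, 15:45-19:15.
Gita ∩ Chen ∩ Bianca: 09:30-10:45, 15:45-19:15.
Gita ∩ Chen ∩ Bianca ∩ Sofia: 09:30-10:45, 15:45-19:15.
Gita ∩ Chen ∩ Bianca ∩ Sofia ∩ Rosa: 09:30-10:45, 15:45-18:30.
Gita ∩ Chen ∩ Bianca ∩ Sofia ∩ Rosa ∩ Jun: 09:30-10:45, 15:45-18:30.
Gita ∩ Chen ∩ Bianca ∩ Sofia ∩ Rosa ∩ Jun ∩ Dmitri: 09:30-10:45, 15:45-18:30.
Summing the common windows: 75 + 165 = 240 minutes.

240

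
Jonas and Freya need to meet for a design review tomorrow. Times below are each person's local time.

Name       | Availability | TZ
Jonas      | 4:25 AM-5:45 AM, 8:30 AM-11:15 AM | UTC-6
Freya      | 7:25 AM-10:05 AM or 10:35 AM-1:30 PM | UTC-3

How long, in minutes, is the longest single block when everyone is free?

Jonas in UTC: 10:25-11:45, 14:30-17:15 (add 6h to convert from UTC-6).
Freya in UTC: 10:25-13:05, 13:35-16:30 (add 3h to convert from UTC-3).
Jonas ∩ Freya: 10:25-11:45, 14:30-16:30.
The longest is 14:30-16:30 at 120 minutes.

120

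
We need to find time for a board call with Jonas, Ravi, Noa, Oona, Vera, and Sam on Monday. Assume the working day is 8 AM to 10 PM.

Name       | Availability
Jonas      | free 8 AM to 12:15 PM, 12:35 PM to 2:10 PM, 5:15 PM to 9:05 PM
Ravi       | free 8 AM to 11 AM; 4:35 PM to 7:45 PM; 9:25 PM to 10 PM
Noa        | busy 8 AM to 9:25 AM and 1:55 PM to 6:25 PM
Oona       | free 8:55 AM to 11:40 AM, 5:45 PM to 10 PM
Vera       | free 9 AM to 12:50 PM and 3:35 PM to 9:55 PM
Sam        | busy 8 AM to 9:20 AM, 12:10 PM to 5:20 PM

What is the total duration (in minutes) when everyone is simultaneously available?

Jonas free: 08:00-12:15, 12:35-14:10, 17:15-21:05.
Ravi free: 08:00-11:00, 16:35-19:45, 21:25-22:00.
Noa free: 09:25-13:55, 18:25-22:00 (invert busy blocks within the working day).
Oona free: 08:55-11:40, 17:45-22:00.
Vera free: 09:00-12:50, 15:35-21:55.
Sam free: 09:20-12:10, 17:20-22:00 (invert busy blocks within the working day).
Jonas ∩ Ravi: 08:00-11:00, 17:15-19:45.
Jonas ∩ Ravi ∩ Noa: 09:25-11:00, 18:25-19:45.
Jonas ∩ Ravi ∩ Noa ∩ Oona: 09:25-11:00, 18:25-19:45.
Jonas ∩ Ravi ∩ Noa ∩ Oona ∩ Vera: 09:25-11:00, 18:25-19:45.
Jonas ∩ Ravi ∩ Noa ∩ Oona ∩ Vera ∩ Sam: 09:25-11:00, 18:25-19:45.
Summing the common windows: 95 + 80 = 175 minutes.

175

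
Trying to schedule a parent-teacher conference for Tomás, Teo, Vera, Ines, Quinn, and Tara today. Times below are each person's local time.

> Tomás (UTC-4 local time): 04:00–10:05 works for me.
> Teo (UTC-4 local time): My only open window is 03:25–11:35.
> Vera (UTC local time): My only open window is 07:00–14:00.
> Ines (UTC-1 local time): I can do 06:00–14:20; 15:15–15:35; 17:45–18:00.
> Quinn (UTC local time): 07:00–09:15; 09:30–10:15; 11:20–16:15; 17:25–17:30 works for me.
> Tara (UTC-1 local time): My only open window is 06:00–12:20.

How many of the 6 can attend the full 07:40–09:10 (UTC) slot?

5

Tomás in UTC: 08:00-14:05 (add 4h to convert from UTC-4).
Teo in UTC: 07:25-15:35 (add 4h to convert from UTC-4).
Vera in UTC: 07:00-14:00.
Ines in UTC: 07:00-15:20, 16:15-16:35, 18:45-19:00 (add 1h to convert from UTC-1).
Quinn in UTC: 07:00-09:15, 09:30-10:15, 11:20-16:15, 17:25-17:30.
Tara in UTC: 07:00-13:20 (add 1h to convert from UTC-1).
Teo, Vera, Ines, Quinn, and Tara can make the full 07:40-09:10 slot — that's 5.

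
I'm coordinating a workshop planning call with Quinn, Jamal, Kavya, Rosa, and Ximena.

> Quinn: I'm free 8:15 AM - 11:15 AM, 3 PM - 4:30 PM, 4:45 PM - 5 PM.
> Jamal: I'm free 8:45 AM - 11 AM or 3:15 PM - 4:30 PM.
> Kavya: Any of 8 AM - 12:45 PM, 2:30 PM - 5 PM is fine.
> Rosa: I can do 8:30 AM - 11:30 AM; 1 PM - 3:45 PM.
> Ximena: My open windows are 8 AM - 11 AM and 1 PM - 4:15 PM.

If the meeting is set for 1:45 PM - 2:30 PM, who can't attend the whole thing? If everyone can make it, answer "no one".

Quinn: not fully free for 13:45-14:30. Jamal: not fully free for 13:45-14:30. Kavya: not fully free for 13:45-14:30. Rosa: free for 13:45-14:30. Ximena: free for 13:45-14:30.

Jamal, Kavya, Quinn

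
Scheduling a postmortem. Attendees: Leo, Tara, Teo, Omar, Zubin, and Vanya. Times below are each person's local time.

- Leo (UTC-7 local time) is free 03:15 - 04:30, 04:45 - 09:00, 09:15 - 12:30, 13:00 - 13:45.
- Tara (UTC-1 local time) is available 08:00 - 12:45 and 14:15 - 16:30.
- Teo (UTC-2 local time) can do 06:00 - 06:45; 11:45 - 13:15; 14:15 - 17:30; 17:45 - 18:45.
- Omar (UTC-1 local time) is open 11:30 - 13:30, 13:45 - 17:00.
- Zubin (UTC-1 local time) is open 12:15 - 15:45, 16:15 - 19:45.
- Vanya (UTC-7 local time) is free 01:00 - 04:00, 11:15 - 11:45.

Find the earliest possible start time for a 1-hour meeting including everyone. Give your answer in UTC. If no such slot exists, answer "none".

Leo in UTC: 10:15-11:30, 11:45-16:00, 16:15-19:30, 20:00-20:45 (add 7h to convert from UTC-7).
Tara in UTC: 09:00-13:45, 15:15-17:30 (add 1h to convert from UTC-1).
Teo in UTC: 08:00-08:45, 13:45-15:15, 16:15-19:30, 19:45-20:45 (add 2h to convert from UTC-2).
Omar in UTC: 12:30-14:30, 14:45-18:00 (add 1h to convert from UTC-1).
Zubin in UTC: 13:15-16:45, 17:15-20:45 (add 1h to convert from UTC-1).
Vanya in UTC: 08:00-11:00, 18:15-18:45 (add 7h to convert from UTC-7).
Leo ∩ Tara: 10:15-11:30, 11:45-13:45, 15:15-16:00, 16:15-17:30.
Leo ∩ Tara ∩ Teo: 16:15-17:30.
Leo ∩ Tara ∩ Teo ∩ Omar: 16:15-17:30.
Leo ∩ Tara ∩ Teo ∩ Omar ∩ Zubin: 16:15-16:45, 17:15-17:30.
Leo ∩ Tara ∩ Teo ∩ Omar ∩ Zubin ∩ Vanya: ∅.
There is no time when everyone is free.
No common window is at least 60 minutes long.

none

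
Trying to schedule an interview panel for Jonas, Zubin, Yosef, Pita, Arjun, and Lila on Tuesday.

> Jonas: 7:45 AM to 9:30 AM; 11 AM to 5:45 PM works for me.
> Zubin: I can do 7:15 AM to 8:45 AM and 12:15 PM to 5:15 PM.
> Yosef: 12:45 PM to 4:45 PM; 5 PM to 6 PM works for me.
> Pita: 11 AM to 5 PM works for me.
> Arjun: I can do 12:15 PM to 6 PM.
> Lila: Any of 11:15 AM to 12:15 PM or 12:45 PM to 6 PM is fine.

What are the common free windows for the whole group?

12:45-16:45

Jonas ∩ Zubin: 07:45-08:45, 12:15-17:15.
Jonas ∩ Zubin ∩ Yosef: 12:45-16:45, 17:00-17:15.
Jonas ∩ Zubin ∩ Yosef ∩ Pita: 12:45-16:45.
Jonas ∩ Zubin ∩ Yosef ∩ Pita ∩ Arjun: 12:45-16:45.
Jonas ∩ Zubin ∩ Yosef ∩ Pita ∩ Arjun ∩ Lila: 12:45-16:45.
Those are the intersection windows.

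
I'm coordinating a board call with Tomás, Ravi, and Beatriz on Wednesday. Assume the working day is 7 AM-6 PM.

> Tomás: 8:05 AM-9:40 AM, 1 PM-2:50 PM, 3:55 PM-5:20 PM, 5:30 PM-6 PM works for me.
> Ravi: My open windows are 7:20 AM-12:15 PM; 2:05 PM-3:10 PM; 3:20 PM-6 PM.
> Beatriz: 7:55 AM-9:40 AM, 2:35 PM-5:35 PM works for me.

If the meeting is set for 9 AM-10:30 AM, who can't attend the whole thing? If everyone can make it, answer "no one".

Tomás: not fully free for 09:00-10:30. Ravi: free for 09:00-10:30. Beatriz: not fully free for 09:00-10:30.

Beatriz, Tomás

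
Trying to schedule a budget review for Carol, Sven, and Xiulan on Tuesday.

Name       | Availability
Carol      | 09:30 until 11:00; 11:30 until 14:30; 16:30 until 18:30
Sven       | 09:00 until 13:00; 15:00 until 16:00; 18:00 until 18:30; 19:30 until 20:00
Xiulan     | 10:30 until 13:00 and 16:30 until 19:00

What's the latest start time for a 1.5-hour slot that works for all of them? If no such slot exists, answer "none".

11:30

Carol ∩ Sven: 09:30-11:00, 11:30-13:00, 18:00-18:30.
Carol ∩ Sven ∩ Xiulan: 10:30-11:00, 11:30-13:00, 18:00-18:30.
The last common window of at least 90 minutes is 11:30-13:00; a 90-minute meeting can start as late as 11:30 and still end by 13:00.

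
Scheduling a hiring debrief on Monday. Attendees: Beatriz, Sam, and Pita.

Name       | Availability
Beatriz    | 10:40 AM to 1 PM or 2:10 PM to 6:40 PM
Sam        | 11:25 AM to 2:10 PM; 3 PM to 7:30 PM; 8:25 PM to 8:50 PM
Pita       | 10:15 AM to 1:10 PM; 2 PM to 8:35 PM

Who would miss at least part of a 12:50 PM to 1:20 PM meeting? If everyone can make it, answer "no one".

Beatriz, Pita

Beatriz: not fully free for 12:50-13:20. Sam: free for 12:50-13:20. Pita: not fully free for 12:50-13:20.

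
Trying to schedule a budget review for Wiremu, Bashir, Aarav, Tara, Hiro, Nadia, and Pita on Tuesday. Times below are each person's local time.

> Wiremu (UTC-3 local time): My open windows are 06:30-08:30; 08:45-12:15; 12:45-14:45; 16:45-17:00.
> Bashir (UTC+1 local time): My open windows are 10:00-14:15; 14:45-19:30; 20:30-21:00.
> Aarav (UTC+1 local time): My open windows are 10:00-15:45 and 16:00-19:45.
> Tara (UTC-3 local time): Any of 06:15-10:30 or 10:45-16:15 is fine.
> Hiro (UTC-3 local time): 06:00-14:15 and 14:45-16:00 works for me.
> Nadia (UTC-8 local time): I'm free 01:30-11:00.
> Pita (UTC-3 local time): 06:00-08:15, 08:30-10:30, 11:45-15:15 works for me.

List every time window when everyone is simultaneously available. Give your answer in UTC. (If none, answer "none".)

Wiremu in UTC: 09:30-11:30, 11:45-15:15, 15:45-17:45, 19:45-20:00 (add 3h to convert from UTC-3).
Bashir in UTC: 09:00-13:15, 13:45-18:30, 19:30-20:00 (subtract 1h to convert from UTC+1).
Aarav in UTC: 09:00-14:45, 15:00-18:45 (subtract 1h to convert from UTC+1).
Tara in UTC: 09:15-13:30, 13:45-19:15 (add 3h to convert from UTC-3).
Hiro in UTC: 09:00-17:15, 17:45-19:00 (add 3h to convert from UTC-3).
Nadia in UTC: 09:30-19:00 (add 8h to convert from UTC-8).
Pita in UTC: 09:00-11:15, 11:30-13:30, 14:45-18:15 (add 3h to convert from UTC-3).
Wiremu ∩ Bashir: 09:30-11:30, 11:45-13:15, 13:45-15:15, 15:45-17:45, 19:45-20:00.
Wiremu ∩ Bashir ∩ Aarav: 09:30-11:30, 11:45-13:15, 13:45-14:45, 15:00-15:15, 15:45-17:45.
Wiremu ∩ Bashir ∩ Aarav ∩ Tara: 09:30-11:30, 11:45-13:15, 13:45-14:45, 15:00-15:15, 15:45-17:45.
Wiremu ∩ Bashir ∩ Aarav ∩ Tara ∩ Hiro: 09:30-11:30, 11:45-13:15, 13:45-14:45, 15:00-15:15, 15:45-17:15.
Wiremu ∩ Bashir ∩ Aarav ∩ Tara ∩ Hiro ∩ Nadia: 09:30-11:30, 11:45-13:15, 13:45-14:45, 15:00-15:15, 15:45-17:15.
Wiremu ∩ Bashir ∩ Aarav ∩ Tara ∩ Hiro ∩ Nadia ∩ Pita: 09:30-11:15, 11:45-13:15, 15:00-15:15, 15:45-17:15.

09:30-11:15, 11:45-13:15, 15:00-15:15, 15:45-17:15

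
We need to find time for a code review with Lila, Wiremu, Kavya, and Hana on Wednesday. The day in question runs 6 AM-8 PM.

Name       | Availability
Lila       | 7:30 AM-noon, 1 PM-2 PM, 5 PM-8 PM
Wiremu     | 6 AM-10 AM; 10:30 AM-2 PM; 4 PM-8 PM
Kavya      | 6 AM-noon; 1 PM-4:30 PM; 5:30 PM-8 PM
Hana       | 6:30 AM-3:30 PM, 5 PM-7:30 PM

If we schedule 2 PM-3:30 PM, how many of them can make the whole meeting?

Kavya and Hana can make the full 14:00-15:30 slot — that's 2.

2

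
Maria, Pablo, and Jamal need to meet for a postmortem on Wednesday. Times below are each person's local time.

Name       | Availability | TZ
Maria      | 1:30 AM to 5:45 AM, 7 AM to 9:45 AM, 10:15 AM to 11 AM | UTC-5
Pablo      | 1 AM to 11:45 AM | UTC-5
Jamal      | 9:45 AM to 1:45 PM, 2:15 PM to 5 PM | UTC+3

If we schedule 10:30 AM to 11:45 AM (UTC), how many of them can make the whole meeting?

Maria in UTC: 06:30-10:45, 12:00-14:45, 15:15-16:00 (add 5h to convert from UTC-5).
Pablo in UTC: 06:00-16:45 (add 5h to convert from UTC-5).
Jamal in UTC: 06:45-10:45, 11:15-14:00 (subtract 3h to convert from UTC+3).
Pablo can make the full 10:30-11:45 slot — that's 1.

1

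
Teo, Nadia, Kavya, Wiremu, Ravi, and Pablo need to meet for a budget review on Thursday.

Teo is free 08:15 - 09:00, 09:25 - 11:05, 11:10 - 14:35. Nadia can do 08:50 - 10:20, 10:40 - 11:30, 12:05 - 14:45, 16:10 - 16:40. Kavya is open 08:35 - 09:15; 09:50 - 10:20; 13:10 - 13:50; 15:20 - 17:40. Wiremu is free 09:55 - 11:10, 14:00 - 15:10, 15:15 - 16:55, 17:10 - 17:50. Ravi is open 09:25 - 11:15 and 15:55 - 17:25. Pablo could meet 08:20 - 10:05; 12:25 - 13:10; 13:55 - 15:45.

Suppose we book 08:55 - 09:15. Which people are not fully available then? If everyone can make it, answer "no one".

Teo: not fully free for 08:55-09:15. Nadia: free for 08:55-09:15. Kavya: free for 08:55-09:15. Wiremu: not fully free for 08:55-09:15. Ravi: not fully free for 08:55-09:15. Pablo: free for 08:55-09:15.

Ravi, Teo, Wiremu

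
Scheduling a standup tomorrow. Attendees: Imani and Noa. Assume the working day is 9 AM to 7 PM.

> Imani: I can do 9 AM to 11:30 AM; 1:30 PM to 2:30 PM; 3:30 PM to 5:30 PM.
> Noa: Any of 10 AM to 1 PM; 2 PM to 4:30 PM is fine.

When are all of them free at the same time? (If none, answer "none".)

10:00-11:30, 14:00-14:30, 15:30-16:30

Imani ∩ Noa: 10:00-11:30, 14:00-14:30, 15:30-16:30.
So the common availability across everyone is 10:00-11:30, 14:00-14:30, 15:30-16:30.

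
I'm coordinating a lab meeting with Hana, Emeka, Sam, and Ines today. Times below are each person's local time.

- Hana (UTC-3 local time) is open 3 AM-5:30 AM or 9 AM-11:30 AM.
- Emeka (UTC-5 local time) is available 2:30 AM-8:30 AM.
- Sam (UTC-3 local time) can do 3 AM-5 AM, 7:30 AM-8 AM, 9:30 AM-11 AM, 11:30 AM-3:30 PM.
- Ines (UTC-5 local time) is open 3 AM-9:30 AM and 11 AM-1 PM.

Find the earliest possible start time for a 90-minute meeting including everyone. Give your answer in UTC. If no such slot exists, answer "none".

none

Hana in UTC: 06:00-08:30, 12:00-14:30 (add 3h to convert from UTC-3).
Emeka in UTC: 07:30-13:30 (add 5h to convert from UTC-5).
Sam in UTC: 06:00-08:00, 10:30-11:00, 12:30-14:00, 14:30-18:30 (add 3h to convert from UTC-3).
Ines in UTC: 08:00-14:30, 16:00-18:00 (add 5h to convert from UTC-5).
Hana ∩ Emeka: 07:30-08:30, 12:00-13:30.
Hana ∩ Emeka ∩ Sam: 07:30-08:00, 12:30-13:30.
Hana ∩ Emeka ∩ Sam ∩ Ines: 12:30-13:30.
No common window is at least 90 minutes long.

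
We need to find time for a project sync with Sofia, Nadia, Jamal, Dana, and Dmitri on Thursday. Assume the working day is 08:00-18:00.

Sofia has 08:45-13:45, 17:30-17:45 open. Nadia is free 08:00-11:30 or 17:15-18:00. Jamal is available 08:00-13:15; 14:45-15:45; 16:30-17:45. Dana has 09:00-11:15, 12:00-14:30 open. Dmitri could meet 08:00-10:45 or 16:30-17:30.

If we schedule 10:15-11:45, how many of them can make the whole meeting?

Sofia and Jamal can make the full 10:15-11:45 slot — that's 2.

2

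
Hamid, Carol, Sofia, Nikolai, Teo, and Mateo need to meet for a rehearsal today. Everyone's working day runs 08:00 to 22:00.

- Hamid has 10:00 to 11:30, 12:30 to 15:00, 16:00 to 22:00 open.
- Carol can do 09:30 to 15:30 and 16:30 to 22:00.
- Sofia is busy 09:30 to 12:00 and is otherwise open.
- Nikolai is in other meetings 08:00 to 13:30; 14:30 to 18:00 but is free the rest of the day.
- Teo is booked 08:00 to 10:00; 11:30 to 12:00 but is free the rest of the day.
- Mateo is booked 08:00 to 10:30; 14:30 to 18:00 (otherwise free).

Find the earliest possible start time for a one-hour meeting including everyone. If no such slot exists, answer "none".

Hamid free: 10:00-11:30, 12:30-15:00, 16:00-22:00.
Carol free: 09:30-15:30, 16:30-22:00.
Sofia free: 08:00-09:30, 12:00-22:00 (invert busy blocks within the working day).
Nikolai free: 13:30-14:30, 18:00-22:00 (invert busy blocks within the working day).
Teo free: 10:00-11:30, 12:00-22:00 (invert busy blocks within the working day).
Mateo free: 10:30-14:30, 18:00-22:00 (invert busy blocks within the working day).
Hamid ∩ Carol: 10:00-11:30, 12:30-15:00, 16:30-22:00.
Hamid ∩ Carol ∩ Sofia: 12:30-15:00, 16:30-22:00.
Hamid ∩ Carol ∩ Sofia ∩ Nikolai: 13:30-14:30, 18:00-22:00.
Hamid ∩ Carol ∩ Sofia ∩ Nikolai ∩ Teo: 13:30-14:30, 18:00-22:00.
Hamid ∩ Carol ∩ Sofia ∩ Nikolai ∩ Teo ∩ Mateo: 13:30-14:30, 18:00-22:00.
The first common window of at least 60 minutes is 13:30-14:30, so the earliest start is 13:30.

13:30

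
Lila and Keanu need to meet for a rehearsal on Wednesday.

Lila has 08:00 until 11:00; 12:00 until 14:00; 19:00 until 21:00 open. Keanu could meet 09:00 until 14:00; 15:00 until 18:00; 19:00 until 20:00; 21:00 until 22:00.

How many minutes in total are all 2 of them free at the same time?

Lila ∩ Keanu: 09:00-11:00, 12:00-14:00, 19:00-20:00.
Summing the common windows: 120 + 120 + 60 = 300 minutes.

300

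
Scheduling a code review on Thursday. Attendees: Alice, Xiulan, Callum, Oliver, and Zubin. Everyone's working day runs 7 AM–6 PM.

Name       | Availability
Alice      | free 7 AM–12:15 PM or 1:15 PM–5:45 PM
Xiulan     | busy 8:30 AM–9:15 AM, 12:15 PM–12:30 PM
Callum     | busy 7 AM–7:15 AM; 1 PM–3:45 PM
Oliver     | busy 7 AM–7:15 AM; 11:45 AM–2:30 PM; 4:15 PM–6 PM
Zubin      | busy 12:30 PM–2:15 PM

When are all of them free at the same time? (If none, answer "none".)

Alice free: 07:00-12:15, 13:15-17:45.
Xiulan free: 07:00-08:30, 09:15-12:15, 12:30-18:00 (invert busy blocks within the working day).
Callum free: 07:15-13:00, 15:45-18:00 (invert busy blocks within the working day).
Oliver free: 07:15-11:45, 14:30-16:15 (invert busy blocks within the working day).
Zubin free: 07:00-12:30, 14:15-18:00 (invert busy blocks within the working day).
Alice ∩ Xiulan: 07:00-08:30, 09:15-12:15, 13:15-17:45.
Alice ∩ Xiulan ∩ Callum: 07:15-08:30, 09:15-12:15, 15:45-17:45.
Alice ∩ Xiulan ∩ Callum ∩ Oliver: 07:15-08:30, 09:15-11:45, 15:45-16:15.
Alice ∩ Xiulan ∩ Callum ∩ Oliver ∩ Zubin: 07:15-08:30, 09:15-11:45, 15:45-16:15.

07:15-08:30, 09:15-11:45, 15:45-16:15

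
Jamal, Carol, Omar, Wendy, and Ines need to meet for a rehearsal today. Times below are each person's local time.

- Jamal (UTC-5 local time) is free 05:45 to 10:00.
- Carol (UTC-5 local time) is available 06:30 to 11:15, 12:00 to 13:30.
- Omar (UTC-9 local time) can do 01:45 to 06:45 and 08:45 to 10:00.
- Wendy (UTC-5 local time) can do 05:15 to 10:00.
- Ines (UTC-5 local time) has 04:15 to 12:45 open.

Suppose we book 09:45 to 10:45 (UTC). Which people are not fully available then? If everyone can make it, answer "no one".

Jamal in UTC: 10:45-15:00 (add 5h to convert from UTC-5).
Carol in UTC: 11:30-16:15, 17:00-18:30 (add 5h to convert from UTC-5).
Omar in UTC: 10:45-15:45, 17:45-19:00 (add 9h to convert from UTC-9).
Wendy in UTC: 10:15-15:00 (add 5h to convert from UTC-5).
Ines in UTC: 09:15-17:45 (add 5h to convert from UTC-5).
Jamal: not fully free for 09:45-10:45. Carol: not fully free for 09:45-10:45. Omar: not fully free for 09:45-10:45. Wendy: not fully free for 09:45-10:45. Ines: free for 09:45-10:45.

Carol, Jamal, Omar, Wendy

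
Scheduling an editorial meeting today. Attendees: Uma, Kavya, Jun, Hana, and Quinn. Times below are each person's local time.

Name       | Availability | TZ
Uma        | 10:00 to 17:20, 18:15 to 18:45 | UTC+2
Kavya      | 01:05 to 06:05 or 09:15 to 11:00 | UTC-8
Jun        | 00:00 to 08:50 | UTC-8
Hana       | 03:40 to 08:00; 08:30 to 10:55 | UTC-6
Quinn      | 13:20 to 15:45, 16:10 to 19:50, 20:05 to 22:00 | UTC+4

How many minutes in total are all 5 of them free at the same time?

Uma in UTC: 08:00-15:20, 16:15-16:45 (subtract 2h to convert from UTC+2).
Kavya in UTC: 09:05-14:05, 17:15-19:00 (add 8h to convert from UTC-8).
Jun in UTC: 08:00-16:50 (add 8h to convert from UTC-8).
Hana in UTC: 09:40-14:00, 14:30-16:55 (add 6h to convert from UTC-6).
Quinn in UTC: 09:20-11:45, 12:10-15:50, 16:05-18:00 (subtract 4h to convert from UTC+4).
Uma ∩ Kavya: 09:05-14:05.
Uma ∩ Kavya ∩ Jun: 09:05-14:05.
Uma ∩ Kavya ∩ Jun ∩ Hana: 09:40-14:00.
Uma ∩ Kavya ∩ Jun ∩ Hana ∩ Quinn: 09:40-11:45, 12:10-14:00.
Summing the common windows: 125 + 110 = 235 minutes.

235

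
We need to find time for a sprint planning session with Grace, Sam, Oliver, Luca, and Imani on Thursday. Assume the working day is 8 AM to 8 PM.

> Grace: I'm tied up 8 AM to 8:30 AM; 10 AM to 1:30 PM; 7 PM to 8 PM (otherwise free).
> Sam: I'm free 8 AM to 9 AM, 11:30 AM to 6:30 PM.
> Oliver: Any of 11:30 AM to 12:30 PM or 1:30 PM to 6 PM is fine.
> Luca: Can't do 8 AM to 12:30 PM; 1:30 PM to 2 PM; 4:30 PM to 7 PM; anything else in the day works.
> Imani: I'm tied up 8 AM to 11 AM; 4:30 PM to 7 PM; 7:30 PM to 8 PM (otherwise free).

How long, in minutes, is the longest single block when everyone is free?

150

Grace free: 08:30-10:00, 13:30-19:00 (invert busy blocks within the working day).
Sam free: 08:00-09:00, 11:30-18:30.
Oliver free: 11:30-12:30, 13:30-18:00.
Luca free: 12:30-13:30, 14:00-16:30, 19:00-20:00 (invert busy blocks within the working day).
Imani free: 11:00-16:30, 19:00-19:30 (invert busy blocks within the working day).
Grace ∩ Sam: 08:30-09:00, 13:30-18:30.
Grace ∩ Sam ∩ Oliver: 13:30-18:00.
Grace ∩ Sam ∩ Oliver ∩ Luca: 14:00-16:30.
Grace ∩ Sam ∩ Oliver ∩ Luca ∩ Imani: 14:00-16:30.
So the common availability across everyone is 14:00-16:30.
The longest is 14:00-16:30 at 150 minutes.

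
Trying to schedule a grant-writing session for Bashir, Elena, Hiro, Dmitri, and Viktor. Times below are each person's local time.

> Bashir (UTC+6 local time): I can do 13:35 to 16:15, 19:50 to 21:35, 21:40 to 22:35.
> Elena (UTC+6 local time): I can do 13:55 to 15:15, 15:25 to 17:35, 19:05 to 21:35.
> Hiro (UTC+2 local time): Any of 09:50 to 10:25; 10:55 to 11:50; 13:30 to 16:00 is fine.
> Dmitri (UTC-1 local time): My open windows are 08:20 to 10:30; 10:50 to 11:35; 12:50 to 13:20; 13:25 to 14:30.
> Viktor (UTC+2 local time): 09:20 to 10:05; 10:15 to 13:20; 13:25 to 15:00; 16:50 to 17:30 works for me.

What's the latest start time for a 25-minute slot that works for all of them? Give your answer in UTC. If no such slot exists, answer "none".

Bashir in UTC: 07:35-10:15, 13:50-15:35, 15:40-16:35 (subtract 6h to convert from UTC+6).
Elena in UTC: 07:55-09:15, 09:25-11:35, 13:05-15:35 (subtract 6h to convert from UTC+6).
Hiro in UTC: 07:50-08:25, 08:55-09:50, 11:30-14:00 (subtract 2h to convert from UTC+2).
Dmitri in UTC: 09:20-11:30, 11:50-12:35, 13:50-14:20, 14:25-15:30 (add 1h to convert from UTC-1).
Viktor in UTC: 07:20-08:05, 08:15-11:20, 11:25-13:00, 14:50-15:30 (subtract 2h to convert from UTC+2).
Bashir ∩ Elena: 07:55-09:15, 09:25-10:15, 13:50-15:35.
Bashir ∩ Elena ∩ Hiro: 07:55-08:25, 08:55-09:15, 09:25-09:50, 13:50-14:00.
Bashir ∩ Elena ∩ Hiro ∩ Dmitri: 09:25-09:50, 13:50-14:00.
Bashir ∩ Elena ∩ Hiro ∩ Dmitri ∩ Viktor: 09:25-09:50.
The last common window of at least 25 minutes is 09:25-09:50; a 25-minute meeting can start as late as 09:25 and still end by 09:50.

09:25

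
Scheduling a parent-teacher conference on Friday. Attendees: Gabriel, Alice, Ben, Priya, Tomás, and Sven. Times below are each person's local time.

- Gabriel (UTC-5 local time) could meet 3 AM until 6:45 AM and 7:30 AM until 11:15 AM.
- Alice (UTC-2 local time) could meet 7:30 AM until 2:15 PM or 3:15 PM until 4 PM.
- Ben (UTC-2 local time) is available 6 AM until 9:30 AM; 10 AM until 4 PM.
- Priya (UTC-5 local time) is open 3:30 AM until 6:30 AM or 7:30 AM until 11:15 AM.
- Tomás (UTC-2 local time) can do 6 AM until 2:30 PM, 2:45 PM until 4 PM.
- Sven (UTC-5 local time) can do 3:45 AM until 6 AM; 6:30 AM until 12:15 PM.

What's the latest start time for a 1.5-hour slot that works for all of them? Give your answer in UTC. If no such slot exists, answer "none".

Gabriel in UTC: 08:00-11:45, 12:30-16:15 (add 5h to convert from UTC-5).
Alice in UTC: 09:30-16:15, 17:15-18:00 (add 2h to convert from UTC-2).
Ben in UTC: 08:00-11:30, 12:00-18:00 (add 2h to convert from UTC-2).
Priya in UTC: 08:30-11:30, 12:30-16:15 (add 5h to convert from UTC-5).
Tomás in UTC: 08:00-16:30, 16:45-18:00 (add 2h to convert from UTC-2).
Sven in UTC: 08:45-11:00, 11:30-17:15 (add 5h to convert from UTC-5).
Gabriel ∩ Alice: 09:30-11:45, 12:30-16:15.
Gabriel ∩ Alice ∩ Ben: 09:30-11:30, 12:30-16:15.
Gabriel ∩ Alice ∩ Ben ∩ Priya: 09:30-11:30, 12:30-16:15.
Gabriel ∩ Alice ∩ Ben ∩ Priya ∩ Tomás: 09:30-11:30, 12:30-16:15.
Gabriel ∩ Alice ∩ Ben ∩ Priya ∩ Tomás ∩ Sven: 09:30-11:00, 12:30-16:15.
The last common window of at least 90 minutes is 12:30-16:15; a 90-minute meeting can start as late as 14:45 and still end by 16:15.

14:45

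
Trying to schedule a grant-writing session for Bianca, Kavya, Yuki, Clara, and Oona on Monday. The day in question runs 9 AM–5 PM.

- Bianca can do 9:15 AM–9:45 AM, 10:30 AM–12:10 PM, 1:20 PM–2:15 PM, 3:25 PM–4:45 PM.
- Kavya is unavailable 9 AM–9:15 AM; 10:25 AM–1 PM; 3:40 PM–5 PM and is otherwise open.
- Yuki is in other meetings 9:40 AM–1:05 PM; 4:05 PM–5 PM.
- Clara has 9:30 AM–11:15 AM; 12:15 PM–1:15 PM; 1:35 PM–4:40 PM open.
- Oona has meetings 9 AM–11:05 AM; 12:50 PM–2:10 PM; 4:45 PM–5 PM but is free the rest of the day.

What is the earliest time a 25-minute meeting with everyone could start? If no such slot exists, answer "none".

Bianca free: 09:15-09:45, 10:30-12:10, 13:20-14:15, 15:25-16:45.
Kavya free: 09:15-10:25, 13:00-15:40 (invert busy blocks within the working day).
Yuki free: 09:00-09:40, 13:05-16:05 (invert busy blocks within the working day).
Clara free: 09:30-11:15, 12:15-13:15, 13:35-16:40.
Oona free: 11:05-12:50, 14:10-16:45 (invert busy blocks within the working day).
Bianca ∩ Kavya: 09:15-09:45, 13:20-14:15, 15:25-15:40.
Bianca ∩ Kavya ∩ Yuki: 09:15-09:40, 13:20-14:15, 15:25-15:40.
Bianca ∩ Kavya ∩ Yuki ∩ Clara: 09:30-09:40, 13:35-14:15, 15:25-15:40.
Bianca ∩ Kavya ∩ Yuki ∩ Clara ∩ Oona: 14:10-14:15, 15:25-15:40.
No common window is at least 25 minutes long.

none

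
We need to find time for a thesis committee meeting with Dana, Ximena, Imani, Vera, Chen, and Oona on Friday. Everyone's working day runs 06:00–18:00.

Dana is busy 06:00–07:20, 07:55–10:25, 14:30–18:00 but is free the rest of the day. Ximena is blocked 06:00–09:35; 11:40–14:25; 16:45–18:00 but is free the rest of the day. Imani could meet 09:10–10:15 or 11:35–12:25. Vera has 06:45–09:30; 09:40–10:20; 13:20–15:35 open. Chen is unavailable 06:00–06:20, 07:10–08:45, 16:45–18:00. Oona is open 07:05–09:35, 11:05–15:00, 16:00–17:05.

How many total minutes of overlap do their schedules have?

Dana free: 07:20-07:55, 10:25-14:30 (invert busy blocks within the working day).
Ximena free: 09:35-11:40, 14:25-16:45 (invert busy blocks within the working day).
Imani free: 09:10-10:15, 11:35-12:25.
Vera free: 06:45-09:30, 09:40-10:20, 13:20-15:35.
Chen free: 06:20-07:10, 08:45-16:45 (invert busy blocks within the working day).
Oona free: 07:05-09:35, 11:05-15:00, 16:00-17:05.
Dana ∩ Ximena: 10:25-11:40, 14:25-14:30.
Dana ∩ Ximena ∩ Imani: 11:35-11:40.
Dana ∩ Ximena ∩ Imani ∩ Vera: ∅.
Dana ∩ Ximena ∩ Imani ∩ Vera ∩ Chen: ∅.
Dana ∩ Ximena ∩ Imani ∩ Vera ∩ Chen ∩ Oona: ∅.
There is no time when everyone is free.
There is no common window, so the total is 0 minutes.

0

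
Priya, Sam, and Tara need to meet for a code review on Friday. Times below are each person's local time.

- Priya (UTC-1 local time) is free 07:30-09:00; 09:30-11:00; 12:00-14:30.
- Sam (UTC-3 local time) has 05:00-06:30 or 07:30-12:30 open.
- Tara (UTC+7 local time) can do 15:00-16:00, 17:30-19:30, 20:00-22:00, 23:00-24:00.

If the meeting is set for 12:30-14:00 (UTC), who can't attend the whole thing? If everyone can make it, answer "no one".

Priya in UTC: 08:30-10:00, 10:30-12:00, 13:00-15:30 (add 1h to convert from UTC-1).
Sam in UTC: 08:00-09:30, 10:30-15:30 (add 3h to convert from UTC-3).
Tara in UTC: 08:00-09:00, 10:30-12:30, 13:00-15:00, 16:00-17:00 (subtract 7h to convert from UTC+7).
Priya: not fully free for 12:30-14:00. Sam: free for 12:30-14:00. Tara: not fully free for 12:30-14:00.

Priya, Tara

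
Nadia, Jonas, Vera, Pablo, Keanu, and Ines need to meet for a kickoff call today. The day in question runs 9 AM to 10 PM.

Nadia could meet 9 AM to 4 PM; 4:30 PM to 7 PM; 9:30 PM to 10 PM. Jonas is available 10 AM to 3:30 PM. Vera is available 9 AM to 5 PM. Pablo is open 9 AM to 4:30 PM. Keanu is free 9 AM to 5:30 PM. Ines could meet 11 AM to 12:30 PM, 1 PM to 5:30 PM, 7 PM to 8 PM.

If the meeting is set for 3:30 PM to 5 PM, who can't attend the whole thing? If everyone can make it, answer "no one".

Nadia: not fully free for 15:30-17:00. Jonas: not fully free for 15:30-17:00. Vera: free for 15:30-17:00. Pablo: not fully free for 15:30-17:00. Keanu: free for 15:30-17:00. Ines: free for 15:30-17:00.

Jonas, Nadia, Pablo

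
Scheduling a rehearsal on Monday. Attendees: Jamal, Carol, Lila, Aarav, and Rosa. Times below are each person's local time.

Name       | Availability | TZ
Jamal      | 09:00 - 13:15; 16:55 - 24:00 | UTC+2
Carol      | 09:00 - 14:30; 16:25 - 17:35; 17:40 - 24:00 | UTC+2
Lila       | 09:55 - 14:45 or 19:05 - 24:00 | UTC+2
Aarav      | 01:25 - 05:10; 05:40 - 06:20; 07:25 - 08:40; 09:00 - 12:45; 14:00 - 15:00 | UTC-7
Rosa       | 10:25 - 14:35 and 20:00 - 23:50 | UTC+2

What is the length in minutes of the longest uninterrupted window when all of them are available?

Jamal in UTC: 07:00-11:15, 14:55-22:00 (subtract 2h to convert from UTC+2).
Carol in UTC: 07:00-12:30, 14:25-15:35, 15:40-22:00 (subtract 2h to convert from UTC+2).
Lila in UTC: 07:55-12:45, 17:05-22:00 (subtract 2h to convert from UTC+2).
Aarav in UTC: 08:25-12:10, 12:40-13:20, 14:25-15:40, 16:00-19:45, 21:00-22:00 (add 7h to convert from UTC-7).
Rosa in UTC: 08:25-12:35, 18:00-21:50 (subtract 2h to convert from UTC+2).
Jamal ∩ Carol: 07:00-11:15, 14:55-15:35, 15:40-22:00.
Jamal ∩ Carol ∩ Lila: 07:55-11:15, 17:05-22:00.
Jamal ∩ Carol ∩ Lila ∩ Aarav: 08:25-11:15, 17:05-19:45, 21:00-22:00.
Jamal ∩ Carol ∩ Lila ∩ Aarav ∩ Rosa: 08:25-11:15, 18:00-19:45, 21:00-21:50.
The longest is 08:25-11:15 at 170 minutes.

170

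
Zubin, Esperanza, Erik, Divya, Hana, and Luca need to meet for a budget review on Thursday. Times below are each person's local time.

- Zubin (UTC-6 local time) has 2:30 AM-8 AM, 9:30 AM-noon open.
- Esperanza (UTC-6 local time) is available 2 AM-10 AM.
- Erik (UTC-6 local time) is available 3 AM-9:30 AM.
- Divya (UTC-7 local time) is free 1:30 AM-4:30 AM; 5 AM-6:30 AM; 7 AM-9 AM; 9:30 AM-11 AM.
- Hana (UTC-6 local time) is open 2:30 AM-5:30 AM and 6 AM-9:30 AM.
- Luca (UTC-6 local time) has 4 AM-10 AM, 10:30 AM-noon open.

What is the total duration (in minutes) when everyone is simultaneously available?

Zubin in UTC: 08:30-14:00, 15:30-18:00 (add 6h to convert from UTC-6).
Esperanza in UTC: 08:00-16:00 (add 6h to convert from UTC-6).
Erik in UTC: 09:00-15:30 (add 6h to convert from UTC-6).
Divya in UTC: 08:30-11:30, 12:00-13:30, 14:00-16:00, 16:30-18:00 (add 7h to convert from UTC-7).
Hana in UTC: 08:30-11:30, 12:00-15:30 (add 6h to convert from UTC-6).
Luca in UTC: 10:00-16:00, 16:30-18:00 (add 6h to convert from UTC-6).
Zubin ∩ Esperanza: 08:30-14:00, 15:30-16:00.
Zubin ∩ Esperanza ∩ Erik: 09:00-14:00.
Zubin ∩ Esperanza ∩ Erik ∩ Divya: 09:00-11:30, 12:00-13:30.
Zubin ∩ Esperanza ∩ Erik ∩ Divya ∩ Hana: 09:00-11:30, 12:00-13:30.
Zubin ∩ Esperanza ∩ Erik ∩ Divya ∩ Hana ∩ Luca: 10:00-11:30, 12:00-13:30.
Summing the common windows: 90 + 90 = 180 minutes.

180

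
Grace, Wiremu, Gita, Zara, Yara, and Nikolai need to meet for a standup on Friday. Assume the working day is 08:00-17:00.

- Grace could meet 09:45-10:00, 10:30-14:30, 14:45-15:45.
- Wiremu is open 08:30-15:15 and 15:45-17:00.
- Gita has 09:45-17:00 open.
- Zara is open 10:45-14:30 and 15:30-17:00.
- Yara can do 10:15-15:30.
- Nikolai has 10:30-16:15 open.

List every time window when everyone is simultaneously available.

10:45-14:30

Grace ∩ Wiremu: 09:45-10:00, 10:30-14:30, 14:45-15:15.
Grace ∩ Wiremu ∩ Gita: 09:45-10:00, 10:30-14:30, 14:45-15:15.
Grace ∩ Wiremu ∩ Gita ∩ Zara: 10:45-14:30.
Grace ∩ Wiremu ∩ Gita ∩ Zara ∩ Yara: 10:45-14:30.
Grace ∩ Wiremu ∩ Gita ∩ Zara ∩ Yara ∩ Nikolai: 10:45-14:30.
So the common availability across everyone is 10:45-14:30.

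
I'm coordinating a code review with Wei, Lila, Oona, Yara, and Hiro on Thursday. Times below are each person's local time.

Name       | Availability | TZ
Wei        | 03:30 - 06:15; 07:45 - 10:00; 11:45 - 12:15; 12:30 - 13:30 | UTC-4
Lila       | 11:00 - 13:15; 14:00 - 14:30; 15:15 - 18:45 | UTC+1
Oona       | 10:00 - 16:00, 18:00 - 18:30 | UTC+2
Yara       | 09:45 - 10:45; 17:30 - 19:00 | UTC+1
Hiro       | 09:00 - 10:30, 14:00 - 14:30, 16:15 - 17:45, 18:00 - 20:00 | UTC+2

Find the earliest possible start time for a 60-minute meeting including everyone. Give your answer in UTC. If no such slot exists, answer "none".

none

Wei in UTC: 07:30-10:15, 11:45-14:00, 15:45-16:15, 16:30-17:30 (add 4h to convert from UTC-4).
Lila in UTC: 10:00-12:15, 13:00-13:30, 14:15-17:45 (subtract 1h to convert from UTC+1).
Oona in UTC: 08:00-14:00, 16:00-16:30 (subtract 2h to convert from UTC+2).
Yara in UTC: 08:45-09:45, 16:30-18:00 (subtract 1h to convert from UTC+1).
Hiro in UTC: 07:00-08:30, 12:00-12:30, 14:15-15:45, 16:00-18:00 (subtract 2h to convert from UTC+2).
Wei ∩ Lila: 10:00-10:15, 11:45-12:15, 13:00-13:30, 15:45-16:15, 16:30-17:30.
Wei ∩ Lila ∩ Oona: 10:00-10:15, 11:45-12:15, 13:00-13:30, 16:00-16:15.
Wei ∩ Lila ∩ Oona ∩ Yara: ∅.
Wei ∩ Lila ∩ Oona ∩ Yara ∩ Hiro: ∅.
There is no time when everyone is free.
No common window is at least 60 minutes long.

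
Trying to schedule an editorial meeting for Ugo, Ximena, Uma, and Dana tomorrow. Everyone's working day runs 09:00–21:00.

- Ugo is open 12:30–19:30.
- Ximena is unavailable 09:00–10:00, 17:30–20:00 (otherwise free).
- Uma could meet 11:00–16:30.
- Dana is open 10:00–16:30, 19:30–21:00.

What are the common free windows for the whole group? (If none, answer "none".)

Ugo free: 12:30-19:30.
Ximena free: 10:00-17:30, 20:00-21:00 (invert busy blocks within the working day).
Uma free: 11:00-16:30.
Dana free: 10:00-16:30, 19:30-21:00.
Ugo ∩ Ximena: 12:30-17:30.
Ugo ∩ Ximena ∩ Uma: 12:30-16:30.
Ugo ∩ Ximena ∩ Uma ∩ Dana: 12:30-16:30.
Those are the intersection windows.

12:30-16:30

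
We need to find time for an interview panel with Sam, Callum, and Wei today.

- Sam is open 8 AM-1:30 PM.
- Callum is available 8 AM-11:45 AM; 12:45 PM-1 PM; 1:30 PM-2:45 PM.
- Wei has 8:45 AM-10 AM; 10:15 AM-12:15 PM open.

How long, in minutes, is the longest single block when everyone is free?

Sam ∩ Callum: 08:00-11:45, 12:45-13:00.
Sam ∩ Callum ∩ Wei: 08:45-10:00, 10:15-11:45.
Those are the intersection windows.
The longest is 10:15-11:45 at 90 minutes.

90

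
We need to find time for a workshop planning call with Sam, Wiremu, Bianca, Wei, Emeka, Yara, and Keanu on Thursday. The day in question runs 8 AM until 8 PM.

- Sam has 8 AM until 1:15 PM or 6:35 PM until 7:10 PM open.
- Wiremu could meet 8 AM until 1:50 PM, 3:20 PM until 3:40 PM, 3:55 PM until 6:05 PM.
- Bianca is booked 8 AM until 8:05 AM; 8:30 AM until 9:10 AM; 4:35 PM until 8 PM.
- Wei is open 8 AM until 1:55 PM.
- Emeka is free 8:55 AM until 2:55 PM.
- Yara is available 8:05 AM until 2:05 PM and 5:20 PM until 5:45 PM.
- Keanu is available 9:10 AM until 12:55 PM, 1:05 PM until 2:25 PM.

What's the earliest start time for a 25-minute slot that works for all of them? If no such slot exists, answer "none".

09:10

Sam free: 08:00-13:15, 18:35-19:10.
Wiremu free: 08:00-13:50, 15:20-15:40, 15:55-18:05.
Bianca free: 08:05-08:30, 09:10-16:35 (invert busy blocks within the working day).
Wei free: 08:00-13:55.
Emeka free: 08:55-14:55.
Yara free: 08:05-14:05, 17:20-17:45.
Keanu free: 09:10-12:55, 13:05-14:25.
Sam ∩ Wiremu: 08:00-13:15.
Sam ∩ Wiremu ∩ Bianca: 08:05-08:30, 09:10-13:15.
Sam ∩ Wiremu ∩ Bianca ∩ Wei: 08:05-08:30, 09:10-13:15.
Sam ∩ Wiremu ∩ Bianca ∩ Wei ∩ Emeka: 09:10-13:15.
Sam ∩ Wiremu ∩ Bianca ∩ Wei ∩ Emeka ∩ Yara: 09:10-13:15.
Sam ∩ Wiremu ∩ Bianca ∩ Wei ∩ Emeka ∩ Yara ∩ Keanu: 09:10-12:55, 13:05-13:15.
The first common window of at least 25 minutes is 09:10-12:55, so the earliest start is 09:10.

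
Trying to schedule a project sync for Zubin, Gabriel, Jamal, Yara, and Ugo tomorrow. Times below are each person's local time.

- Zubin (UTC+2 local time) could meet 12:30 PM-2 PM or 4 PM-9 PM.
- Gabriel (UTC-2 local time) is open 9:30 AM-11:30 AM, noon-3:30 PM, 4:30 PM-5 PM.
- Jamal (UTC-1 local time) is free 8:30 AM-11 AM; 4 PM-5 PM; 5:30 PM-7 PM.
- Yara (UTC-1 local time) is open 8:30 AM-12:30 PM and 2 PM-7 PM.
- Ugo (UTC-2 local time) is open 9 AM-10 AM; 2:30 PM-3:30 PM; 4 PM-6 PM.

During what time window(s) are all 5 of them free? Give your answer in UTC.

Zubin in UTC: 10:30-12:00, 14:00-19:00 (subtract 2h to convert from UTC+2).
Gabriel in UTC: 11:30-13:30, 14:00-17:30, 18:30-19:00 (add 2h to convert from UTC-2).
Jamal in UTC: 09:30-12:00, 17:00-18:00, 18:30-20:00 (add 1h to convert from UTC-1).
Yara in UTC: 09:30-13:30, 15:00-20:00 (add 1h to convert from UTC-1).
Ugo in UTC: 11:00-12:00, 16:30-17:30, 18:00-20:00 (add 2h to convert from UTC-2).
Zubin ∩ Gabriel: 11:30-12:00, 14:00-17:30, 18:30-19:00.
Zubin ∩ Gabriel ∩ Jamal: 11:30-12:00, 17:00-17:30, 18:30-19:00.
Zubin ∩ Gabriel ∩ Jamal ∩ Yara: 11:30-12:00, 17:00-17:30, 18:30-19:00.
Zubin ∩ Gabriel ∩ Jamal ∩ Yara ∩ Ugo: 11:30-12:00, 17:00-17:30, 18:30-19:00.
Those are the intersection windows.

11:30-12:00, 17:00-17:30, 18:30-19:00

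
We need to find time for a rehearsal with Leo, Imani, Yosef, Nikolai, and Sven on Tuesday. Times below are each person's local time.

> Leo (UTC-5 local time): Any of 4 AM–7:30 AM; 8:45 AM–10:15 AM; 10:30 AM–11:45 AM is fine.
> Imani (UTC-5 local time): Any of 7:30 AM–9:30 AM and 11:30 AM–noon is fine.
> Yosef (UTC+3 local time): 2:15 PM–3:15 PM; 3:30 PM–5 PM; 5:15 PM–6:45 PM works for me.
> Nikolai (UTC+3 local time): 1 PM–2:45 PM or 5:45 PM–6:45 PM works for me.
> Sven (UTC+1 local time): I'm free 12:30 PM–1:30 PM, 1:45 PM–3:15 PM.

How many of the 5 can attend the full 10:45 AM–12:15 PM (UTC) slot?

Leo in UTC: 09:00-12:30, 13:45-15:15, 15:30-16:45 (add 5h to convert from UTC-5).
Imani in UTC: 12:30-14:30, 16:30-17:00 (add 5h to convert from UTC-5).
Yosef in UTC: 11:15-12:15, 12:30-14:00, 14:15-15:45 (subtract 3h to convert from UTC+3).
Nikolai in UTC: 10:00-11:45, 14:45-15:45 (subtract 3h to convert from UTC+3).
Sven in UTC: 11:30-12:30, 12:45-14:15 (subtract 1h to convert from UTC+1).
Leo can make the full 10:45-12:15 slot — that's 1.

1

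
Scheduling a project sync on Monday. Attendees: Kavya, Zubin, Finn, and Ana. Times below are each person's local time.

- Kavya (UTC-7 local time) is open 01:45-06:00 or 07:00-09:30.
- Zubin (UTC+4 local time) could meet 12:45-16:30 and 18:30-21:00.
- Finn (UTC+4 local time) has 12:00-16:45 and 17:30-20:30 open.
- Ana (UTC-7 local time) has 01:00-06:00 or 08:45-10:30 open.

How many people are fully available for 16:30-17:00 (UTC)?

Kavya in UTC: 08:45-13:00, 14:00-16:30 (add 7h to convert from UTC-7).
Zubin in UTC: 08:45-12:30, 14:30-17:00 (subtract 4h to convert from UTC+4).
Finn in UTC: 08:00-12:45, 13:30-16:30 (subtract 4h to convert from UTC+4).
Ana in UTC: 08:00-13:00, 15:45-17:30 (add 7h to convert from UTC-7).
Zubin and Ana can make the full 16:30-17:00 slot — that's 2.

2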